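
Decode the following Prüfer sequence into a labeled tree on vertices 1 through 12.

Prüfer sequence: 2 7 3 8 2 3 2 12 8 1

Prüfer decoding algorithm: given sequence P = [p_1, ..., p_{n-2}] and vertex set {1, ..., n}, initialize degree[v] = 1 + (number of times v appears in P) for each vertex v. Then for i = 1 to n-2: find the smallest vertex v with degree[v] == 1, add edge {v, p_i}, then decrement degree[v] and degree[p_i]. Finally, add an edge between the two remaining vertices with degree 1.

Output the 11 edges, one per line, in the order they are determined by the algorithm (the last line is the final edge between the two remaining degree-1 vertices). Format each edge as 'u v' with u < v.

Initial degrees: {1:2, 2:4, 3:3, 4:1, 5:1, 6:1, 7:2, 8:3, 9:1, 10:1, 11:1, 12:2}
Step 1: smallest deg-1 vertex = 4, p_1 = 2. Add edge {2,4}. Now deg[4]=0, deg[2]=3.
Step 2: smallest deg-1 vertex = 5, p_2 = 7. Add edge {5,7}. Now deg[5]=0, deg[7]=1.
Step 3: smallest deg-1 vertex = 6, p_3 = 3. Add edge {3,6}. Now deg[6]=0, deg[3]=2.
Step 4: smallest deg-1 vertex = 7, p_4 = 8. Add edge {7,8}. Now deg[7]=0, deg[8]=2.
Step 5: smallest deg-1 vertex = 9, p_5 = 2. Add edge {2,9}. Now deg[9]=0, deg[2]=2.
Step 6: smallest deg-1 vertex = 10, p_6 = 3. Add edge {3,10}. Now deg[10]=0, deg[3]=1.
Step 7: smallest deg-1 vertex = 3, p_7 = 2. Add edge {2,3}. Now deg[3]=0, deg[2]=1.
Step 8: smallest deg-1 vertex = 2, p_8 = 12. Add edge {2,12}. Now deg[2]=0, deg[12]=1.
Step 9: smallest deg-1 vertex = 11, p_9 = 8. Add edge {8,11}. Now deg[11]=0, deg[8]=1.
Step 10: smallest deg-1 vertex = 8, p_10 = 1. Add edge {1,8}. Now deg[8]=0, deg[1]=1.
Final: two remaining deg-1 vertices are 1, 12. Add edge {1,12}.

Answer: 2 4
5 7
3 6
7 8
2 9
3 10
2 3
2 12
8 11
1 8
1 12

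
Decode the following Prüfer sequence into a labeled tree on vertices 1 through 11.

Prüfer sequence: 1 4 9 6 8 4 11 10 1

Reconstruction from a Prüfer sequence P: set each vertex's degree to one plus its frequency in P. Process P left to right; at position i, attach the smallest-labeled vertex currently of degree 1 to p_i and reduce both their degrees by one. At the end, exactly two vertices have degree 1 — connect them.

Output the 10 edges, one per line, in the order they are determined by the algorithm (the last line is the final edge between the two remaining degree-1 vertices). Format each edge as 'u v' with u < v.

Initial degrees: {1:3, 2:1, 3:1, 4:3, 5:1, 6:2, 7:1, 8:2, 9:2, 10:2, 11:2}
Step 1: smallest deg-1 vertex = 2, p_1 = 1. Add edge {1,2}. Now deg[2]=0, deg[1]=2.
Step 2: smallest deg-1 vertex = 3, p_2 = 4. Add edge {3,4}. Now deg[3]=0, deg[4]=2.
Step 3: smallest deg-1 vertex = 5, p_3 = 9. Add edge {5,9}. Now deg[5]=0, deg[9]=1.
Step 4: smallest deg-1 vertex = 7, p_4 = 6. Add edge {6,7}. Now deg[7]=0, deg[6]=1.
Step 5: smallest deg-1 vertex = 6, p_5 = 8. Add edge {6,8}. Now deg[6]=0, deg[8]=1.
Step 6: smallest deg-1 vertex = 8, p_6 = 4. Add edge {4,8}. Now deg[8]=0, deg[4]=1.
Step 7: smallest deg-1 vertex = 4, p_7 = 11. Add edge {4,11}. Now deg[4]=0, deg[11]=1.
Step 8: smallest deg-1 vertex = 9, p_8 = 10. Add edge {9,10}. Now deg[9]=0, deg[10]=1.
Step 9: smallest deg-1 vertex = 10, p_9 = 1. Add edge {1,10}. Now deg[10]=0, deg[1]=1.
Final: two remaining deg-1 vertices are 1, 11. Add edge {1,11}.

Answer: 1 2
3 4
5 9
6 7
6 8
4 8
4 11
9 10
1 10
1 11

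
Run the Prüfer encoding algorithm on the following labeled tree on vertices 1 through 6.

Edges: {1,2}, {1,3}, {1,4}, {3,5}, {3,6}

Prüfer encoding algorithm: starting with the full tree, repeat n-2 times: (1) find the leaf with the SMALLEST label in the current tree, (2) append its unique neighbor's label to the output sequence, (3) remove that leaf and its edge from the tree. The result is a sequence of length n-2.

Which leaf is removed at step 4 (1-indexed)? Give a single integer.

Answer: 5

Derivation:
Step 1: current leaves = {2,4,5,6}. Remove leaf 2 (neighbor: 1).
Step 2: current leaves = {4,5,6}. Remove leaf 4 (neighbor: 1).
Step 3: current leaves = {1,5,6}. Remove leaf 1 (neighbor: 3).
Step 4: current leaves = {5,6}. Remove leaf 5 (neighbor: 3).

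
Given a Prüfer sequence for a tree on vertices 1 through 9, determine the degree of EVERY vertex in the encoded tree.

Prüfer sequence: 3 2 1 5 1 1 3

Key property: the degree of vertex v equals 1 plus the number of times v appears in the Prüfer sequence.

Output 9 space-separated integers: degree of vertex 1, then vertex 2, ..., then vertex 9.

Answer: 4 2 3 1 2 1 1 1 1

Derivation:
p_1 = 3: count[3] becomes 1
p_2 = 2: count[2] becomes 1
p_3 = 1: count[1] becomes 1
p_4 = 5: count[5] becomes 1
p_5 = 1: count[1] becomes 2
p_6 = 1: count[1] becomes 3
p_7 = 3: count[3] becomes 2
Degrees (1 + count): deg[1]=1+3=4, deg[2]=1+1=2, deg[3]=1+2=3, deg[4]=1+0=1, deg[5]=1+1=2, deg[6]=1+0=1, deg[7]=1+0=1, deg[8]=1+0=1, deg[9]=1+0=1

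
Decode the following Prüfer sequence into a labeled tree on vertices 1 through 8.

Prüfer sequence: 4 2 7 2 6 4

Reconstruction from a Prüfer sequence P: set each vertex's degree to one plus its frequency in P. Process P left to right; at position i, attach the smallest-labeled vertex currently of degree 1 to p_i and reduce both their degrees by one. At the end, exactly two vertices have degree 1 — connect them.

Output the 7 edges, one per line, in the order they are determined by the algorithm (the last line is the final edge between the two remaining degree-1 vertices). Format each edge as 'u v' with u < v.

Initial degrees: {1:1, 2:3, 3:1, 4:3, 5:1, 6:2, 7:2, 8:1}
Step 1: smallest deg-1 vertex = 1, p_1 = 4. Add edge {1,4}. Now deg[1]=0, deg[4]=2.
Step 2: smallest deg-1 vertex = 3, p_2 = 2. Add edge {2,3}. Now deg[3]=0, deg[2]=2.
Step 3: smallest deg-1 vertex = 5, p_3 = 7. Add edge {5,7}. Now deg[5]=0, deg[7]=1.
Step 4: smallest deg-1 vertex = 7, p_4 = 2. Add edge {2,7}. Now deg[7]=0, deg[2]=1.
Step 5: smallest deg-1 vertex = 2, p_5 = 6. Add edge {2,6}. Now deg[2]=0, deg[6]=1.
Step 6: smallest deg-1 vertex = 6, p_6 = 4. Add edge {4,6}. Now deg[6]=0, deg[4]=1.
Final: two remaining deg-1 vertices are 4, 8. Add edge {4,8}.

Answer: 1 4
2 3
5 7
2 7
2 6
4 6
4 8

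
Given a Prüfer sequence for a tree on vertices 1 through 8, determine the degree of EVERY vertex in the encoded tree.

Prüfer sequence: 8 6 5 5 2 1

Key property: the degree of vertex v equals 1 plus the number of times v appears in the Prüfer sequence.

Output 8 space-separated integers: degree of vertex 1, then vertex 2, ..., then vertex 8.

Answer: 2 2 1 1 3 2 1 2

Derivation:
p_1 = 8: count[8] becomes 1
p_2 = 6: count[6] becomes 1
p_3 = 5: count[5] becomes 1
p_4 = 5: count[5] becomes 2
p_5 = 2: count[2] becomes 1
p_6 = 1: count[1] becomes 1
Degrees (1 + count): deg[1]=1+1=2, deg[2]=1+1=2, deg[3]=1+0=1, deg[4]=1+0=1, deg[5]=1+2=3, deg[6]=1+1=2, deg[7]=1+0=1, deg[8]=1+1=2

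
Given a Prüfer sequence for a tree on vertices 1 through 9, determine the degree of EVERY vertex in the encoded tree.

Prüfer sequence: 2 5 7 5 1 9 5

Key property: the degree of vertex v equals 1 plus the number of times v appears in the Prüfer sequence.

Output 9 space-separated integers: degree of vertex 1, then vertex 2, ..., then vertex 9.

Answer: 2 2 1 1 4 1 2 1 2

Derivation:
p_1 = 2: count[2] becomes 1
p_2 = 5: count[5] becomes 1
p_3 = 7: count[7] becomes 1
p_4 = 5: count[5] becomes 2
p_5 = 1: count[1] becomes 1
p_6 = 9: count[9] becomes 1
p_7 = 5: count[5] becomes 3
Degrees (1 + count): deg[1]=1+1=2, deg[2]=1+1=2, deg[3]=1+0=1, deg[4]=1+0=1, deg[5]=1+3=4, deg[6]=1+0=1, deg[7]=1+1=2, deg[8]=1+0=1, deg[9]=1+1=2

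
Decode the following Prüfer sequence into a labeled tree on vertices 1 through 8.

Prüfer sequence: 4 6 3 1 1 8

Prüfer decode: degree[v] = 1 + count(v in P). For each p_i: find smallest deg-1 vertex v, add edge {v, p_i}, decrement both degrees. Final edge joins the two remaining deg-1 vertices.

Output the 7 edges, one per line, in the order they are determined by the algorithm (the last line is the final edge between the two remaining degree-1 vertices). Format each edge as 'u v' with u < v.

Answer: 2 4
4 6
3 5
1 3
1 6
1 8
7 8

Derivation:
Initial degrees: {1:3, 2:1, 3:2, 4:2, 5:1, 6:2, 7:1, 8:2}
Step 1: smallest deg-1 vertex = 2, p_1 = 4. Add edge {2,4}. Now deg[2]=0, deg[4]=1.
Step 2: smallest deg-1 vertex = 4, p_2 = 6. Add edge {4,6}. Now deg[4]=0, deg[6]=1.
Step 3: smallest deg-1 vertex = 5, p_3 = 3. Add edge {3,5}. Now deg[5]=0, deg[3]=1.
Step 4: smallest deg-1 vertex = 3, p_4 = 1. Add edge {1,3}. Now deg[3]=0, deg[1]=2.
Step 5: smallest deg-1 vertex = 6, p_5 = 1. Add edge {1,6}. Now deg[6]=0, deg[1]=1.
Step 6: smallest deg-1 vertex = 1, p_6 = 8. Add edge {1,8}. Now deg[1]=0, deg[8]=1.
Final: two remaining deg-1 vertices are 7, 8. Add edge {7,8}.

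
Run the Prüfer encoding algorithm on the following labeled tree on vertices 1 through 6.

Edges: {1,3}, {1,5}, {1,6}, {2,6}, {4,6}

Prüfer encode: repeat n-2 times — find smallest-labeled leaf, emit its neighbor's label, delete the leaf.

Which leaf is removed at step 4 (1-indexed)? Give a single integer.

Step 1: current leaves = {2,3,4,5}. Remove leaf 2 (neighbor: 6).
Step 2: current leaves = {3,4,5}. Remove leaf 3 (neighbor: 1).
Step 3: current leaves = {4,5}. Remove leaf 4 (neighbor: 6).
Step 4: current leaves = {5,6}. Remove leaf 5 (neighbor: 1).

Answer: 5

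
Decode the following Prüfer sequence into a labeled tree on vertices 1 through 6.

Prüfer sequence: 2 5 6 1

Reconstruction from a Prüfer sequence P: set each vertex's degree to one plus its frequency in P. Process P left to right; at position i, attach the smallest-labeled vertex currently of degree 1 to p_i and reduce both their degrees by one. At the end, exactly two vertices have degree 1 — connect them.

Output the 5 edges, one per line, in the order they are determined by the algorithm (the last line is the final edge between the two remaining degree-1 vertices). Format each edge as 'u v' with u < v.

Answer: 2 3
2 5
4 6
1 5
1 6

Derivation:
Initial degrees: {1:2, 2:2, 3:1, 4:1, 5:2, 6:2}
Step 1: smallest deg-1 vertex = 3, p_1 = 2. Add edge {2,3}. Now deg[3]=0, deg[2]=1.
Step 2: smallest deg-1 vertex = 2, p_2 = 5. Add edge {2,5}. Now deg[2]=0, deg[5]=1.
Step 3: smallest deg-1 vertex = 4, p_3 = 6. Add edge {4,6}. Now deg[4]=0, deg[6]=1.
Step 4: smallest deg-1 vertex = 5, p_4 = 1. Add edge {1,5}. Now deg[5]=0, deg[1]=1.
Final: two remaining deg-1 vertices are 1, 6. Add edge {1,6}.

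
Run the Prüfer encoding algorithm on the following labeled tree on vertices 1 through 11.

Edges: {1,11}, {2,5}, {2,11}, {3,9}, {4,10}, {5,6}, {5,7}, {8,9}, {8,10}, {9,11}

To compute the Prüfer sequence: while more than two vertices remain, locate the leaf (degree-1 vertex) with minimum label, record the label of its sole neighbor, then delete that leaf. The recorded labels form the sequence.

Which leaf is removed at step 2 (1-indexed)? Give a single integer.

Step 1: current leaves = {1,3,4,6,7}. Remove leaf 1 (neighbor: 11).
Step 2: current leaves = {3,4,6,7}. Remove leaf 3 (neighbor: 9).

Answer: 3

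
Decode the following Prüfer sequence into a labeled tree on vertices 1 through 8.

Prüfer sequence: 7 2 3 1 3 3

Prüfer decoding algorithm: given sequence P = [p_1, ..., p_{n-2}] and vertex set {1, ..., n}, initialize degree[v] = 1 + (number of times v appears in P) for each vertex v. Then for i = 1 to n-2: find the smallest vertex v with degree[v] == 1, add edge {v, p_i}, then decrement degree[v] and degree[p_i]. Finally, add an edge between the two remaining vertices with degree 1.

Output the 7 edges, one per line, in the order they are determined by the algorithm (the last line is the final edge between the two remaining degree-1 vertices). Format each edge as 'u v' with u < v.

Answer: 4 7
2 5
2 3
1 6
1 3
3 7
3 8

Derivation:
Initial degrees: {1:2, 2:2, 3:4, 4:1, 5:1, 6:1, 7:2, 8:1}
Step 1: smallest deg-1 vertex = 4, p_1 = 7. Add edge {4,7}. Now deg[4]=0, deg[7]=1.
Step 2: smallest deg-1 vertex = 5, p_2 = 2. Add edge {2,5}. Now deg[5]=0, deg[2]=1.
Step 3: smallest deg-1 vertex = 2, p_3 = 3. Add edge {2,3}. Now deg[2]=0, deg[3]=3.
Step 4: smallest deg-1 vertex = 6, p_4 = 1. Add edge {1,6}. Now deg[6]=0, deg[1]=1.
Step 5: smallest deg-1 vertex = 1, p_5 = 3. Add edge {1,3}. Now deg[1]=0, deg[3]=2.
Step 6: smallest deg-1 vertex = 7, p_6 = 3. Add edge {3,7}. Now deg[7]=0, deg[3]=1.
Final: two remaining deg-1 vertices are 3, 8. Add edge {3,8}.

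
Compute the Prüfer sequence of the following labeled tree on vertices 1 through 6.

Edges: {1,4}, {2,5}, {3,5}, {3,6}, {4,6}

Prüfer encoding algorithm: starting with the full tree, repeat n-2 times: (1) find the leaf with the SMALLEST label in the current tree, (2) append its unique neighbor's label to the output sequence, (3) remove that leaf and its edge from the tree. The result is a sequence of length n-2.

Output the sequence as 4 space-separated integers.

Step 1: leaves = {1,2}. Remove smallest leaf 1, emit neighbor 4.
Step 2: leaves = {2,4}. Remove smallest leaf 2, emit neighbor 5.
Step 3: leaves = {4,5}. Remove smallest leaf 4, emit neighbor 6.
Step 4: leaves = {5,6}. Remove smallest leaf 5, emit neighbor 3.
Done: 2 vertices remain (3, 6). Sequence = [4 5 6 3]

Answer: 4 5 6 3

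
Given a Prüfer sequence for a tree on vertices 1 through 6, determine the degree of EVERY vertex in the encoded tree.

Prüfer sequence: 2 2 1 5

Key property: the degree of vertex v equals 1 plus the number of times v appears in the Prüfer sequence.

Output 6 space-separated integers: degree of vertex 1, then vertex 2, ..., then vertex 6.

Answer: 2 3 1 1 2 1

Derivation:
p_1 = 2: count[2] becomes 1
p_2 = 2: count[2] becomes 2
p_3 = 1: count[1] becomes 1
p_4 = 5: count[5] becomes 1
Degrees (1 + count): deg[1]=1+1=2, deg[2]=1+2=3, deg[3]=1+0=1, deg[4]=1+0=1, deg[5]=1+1=2, deg[6]=1+0=1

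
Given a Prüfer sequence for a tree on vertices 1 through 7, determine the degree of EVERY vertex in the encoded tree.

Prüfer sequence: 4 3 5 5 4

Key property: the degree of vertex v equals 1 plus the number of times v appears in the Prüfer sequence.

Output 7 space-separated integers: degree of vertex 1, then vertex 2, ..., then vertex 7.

Answer: 1 1 2 3 3 1 1

Derivation:
p_1 = 4: count[4] becomes 1
p_2 = 3: count[3] becomes 1
p_3 = 5: count[5] becomes 1
p_4 = 5: count[5] becomes 2
p_5 = 4: count[4] becomes 2
Degrees (1 + count): deg[1]=1+0=1, deg[2]=1+0=1, deg[3]=1+1=2, deg[4]=1+2=3, deg[5]=1+2=3, deg[6]=1+0=1, deg[7]=1+0=1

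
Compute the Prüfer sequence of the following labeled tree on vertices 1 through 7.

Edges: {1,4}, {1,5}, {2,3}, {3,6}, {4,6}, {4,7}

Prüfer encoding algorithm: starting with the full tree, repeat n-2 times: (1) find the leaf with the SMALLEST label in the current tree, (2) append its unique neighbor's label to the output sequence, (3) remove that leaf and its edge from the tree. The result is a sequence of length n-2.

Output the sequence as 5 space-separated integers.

Step 1: leaves = {2,5,7}. Remove smallest leaf 2, emit neighbor 3.
Step 2: leaves = {3,5,7}. Remove smallest leaf 3, emit neighbor 6.
Step 3: leaves = {5,6,7}. Remove smallest leaf 5, emit neighbor 1.
Step 4: leaves = {1,6,7}. Remove smallest leaf 1, emit neighbor 4.
Step 5: leaves = {6,7}. Remove smallest leaf 6, emit neighbor 4.
Done: 2 vertices remain (4, 7). Sequence = [3 6 1 4 4]

Answer: 3 6 1 4 4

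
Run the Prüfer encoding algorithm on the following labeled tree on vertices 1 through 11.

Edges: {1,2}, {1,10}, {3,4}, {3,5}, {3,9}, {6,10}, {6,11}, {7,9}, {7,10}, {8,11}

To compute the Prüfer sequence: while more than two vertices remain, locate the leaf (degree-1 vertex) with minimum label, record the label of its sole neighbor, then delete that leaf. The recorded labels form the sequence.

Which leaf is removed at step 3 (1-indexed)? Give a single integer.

Answer: 4

Derivation:
Step 1: current leaves = {2,4,5,8}. Remove leaf 2 (neighbor: 1).
Step 2: current leaves = {1,4,5,8}. Remove leaf 1 (neighbor: 10).
Step 3: current leaves = {4,5,8}. Remove leaf 4 (neighbor: 3).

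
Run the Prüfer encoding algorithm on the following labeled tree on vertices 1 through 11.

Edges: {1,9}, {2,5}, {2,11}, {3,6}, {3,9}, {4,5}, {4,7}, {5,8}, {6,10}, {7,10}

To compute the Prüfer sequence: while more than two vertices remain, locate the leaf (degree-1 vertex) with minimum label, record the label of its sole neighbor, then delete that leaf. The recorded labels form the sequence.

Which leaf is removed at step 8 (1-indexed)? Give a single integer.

Step 1: current leaves = {1,8,11}. Remove leaf 1 (neighbor: 9).
Step 2: current leaves = {8,9,11}. Remove leaf 8 (neighbor: 5).
Step 3: current leaves = {9,11}. Remove leaf 9 (neighbor: 3).
Step 4: current leaves = {3,11}. Remove leaf 3 (neighbor: 6).
Step 5: current leaves = {6,11}. Remove leaf 6 (neighbor: 10).
Step 6: current leaves = {10,11}. Remove leaf 10 (neighbor: 7).
Step 7: current leaves = {7,11}. Remove leaf 7 (neighbor: 4).
Step 8: current leaves = {4,11}. Remove leaf 4 (neighbor: 5).

Answer: 4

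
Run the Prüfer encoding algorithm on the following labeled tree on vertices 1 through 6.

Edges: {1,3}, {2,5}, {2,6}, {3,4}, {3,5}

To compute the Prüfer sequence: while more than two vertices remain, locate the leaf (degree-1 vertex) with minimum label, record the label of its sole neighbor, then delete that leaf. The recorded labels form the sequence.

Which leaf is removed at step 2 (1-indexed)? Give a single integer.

Step 1: current leaves = {1,4,6}. Remove leaf 1 (neighbor: 3).
Step 2: current leaves = {4,6}. Remove leaf 4 (neighbor: 3).

Answer: 4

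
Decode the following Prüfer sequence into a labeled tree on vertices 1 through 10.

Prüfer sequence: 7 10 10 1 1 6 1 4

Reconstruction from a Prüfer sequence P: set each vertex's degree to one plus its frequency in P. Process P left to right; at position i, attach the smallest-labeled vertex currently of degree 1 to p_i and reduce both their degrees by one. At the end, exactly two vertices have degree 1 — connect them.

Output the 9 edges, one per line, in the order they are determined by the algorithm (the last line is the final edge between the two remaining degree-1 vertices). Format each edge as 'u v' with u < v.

Initial degrees: {1:4, 2:1, 3:1, 4:2, 5:1, 6:2, 7:2, 8:1, 9:1, 10:3}
Step 1: smallest deg-1 vertex = 2, p_1 = 7. Add edge {2,7}. Now deg[2]=0, deg[7]=1.
Step 2: smallest deg-1 vertex = 3, p_2 = 10. Add edge {3,10}. Now deg[3]=0, deg[10]=2.
Step 3: smallest deg-1 vertex = 5, p_3 = 10. Add edge {5,10}. Now deg[5]=0, deg[10]=1.
Step 4: smallest deg-1 vertex = 7, p_4 = 1. Add edge {1,7}. Now deg[7]=0, deg[1]=3.
Step 5: smallest deg-1 vertex = 8, p_5 = 1. Add edge {1,8}. Now deg[8]=0, deg[1]=2.
Step 6: smallest deg-1 vertex = 9, p_6 = 6. Add edge {6,9}. Now deg[9]=0, deg[6]=1.
Step 7: smallest deg-1 vertex = 6, p_7 = 1. Add edge {1,6}. Now deg[6]=0, deg[1]=1.
Step 8: smallest deg-1 vertex = 1, p_8 = 4. Add edge {1,4}. Now deg[1]=0, deg[4]=1.
Final: two remaining deg-1 vertices are 4, 10. Add edge {4,10}.

Answer: 2 7
3 10
5 10
1 7
1 8
6 9
1 6
1 4
4 10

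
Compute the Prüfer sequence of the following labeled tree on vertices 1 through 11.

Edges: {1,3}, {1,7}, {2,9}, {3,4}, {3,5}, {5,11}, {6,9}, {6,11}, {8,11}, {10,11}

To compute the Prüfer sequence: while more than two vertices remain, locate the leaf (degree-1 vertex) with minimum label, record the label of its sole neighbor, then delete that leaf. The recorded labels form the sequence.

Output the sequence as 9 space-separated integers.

Answer: 9 3 1 3 5 11 11 6 11

Derivation:
Step 1: leaves = {2,4,7,8,10}. Remove smallest leaf 2, emit neighbor 9.
Step 2: leaves = {4,7,8,9,10}. Remove smallest leaf 4, emit neighbor 3.
Step 3: leaves = {7,8,9,10}. Remove smallest leaf 7, emit neighbor 1.
Step 4: leaves = {1,8,9,10}. Remove smallest leaf 1, emit neighbor 3.
Step 5: leaves = {3,8,9,10}. Remove smallest leaf 3, emit neighbor 5.
Step 6: leaves = {5,8,9,10}. Remove smallest leaf 5, emit neighbor 11.
Step 7: leaves = {8,9,10}. Remove smallest leaf 8, emit neighbor 11.
Step 8: leaves = {9,10}. Remove smallest leaf 9, emit neighbor 6.
Step 9: leaves = {6,10}. Remove smallest leaf 6, emit neighbor 11.
Done: 2 vertices remain (10, 11). Sequence = [9 3 1 3 5 11 11 6 11]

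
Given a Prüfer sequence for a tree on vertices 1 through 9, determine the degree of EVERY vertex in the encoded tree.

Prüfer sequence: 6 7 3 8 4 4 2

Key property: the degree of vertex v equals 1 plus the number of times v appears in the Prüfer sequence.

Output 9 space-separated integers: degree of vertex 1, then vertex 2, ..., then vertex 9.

p_1 = 6: count[6] becomes 1
p_2 = 7: count[7] becomes 1
p_3 = 3: count[3] becomes 1
p_4 = 8: count[8] becomes 1
p_5 = 4: count[4] becomes 1
p_6 = 4: count[4] becomes 2
p_7 = 2: count[2] becomes 1
Degrees (1 + count): deg[1]=1+0=1, deg[2]=1+1=2, deg[3]=1+1=2, deg[4]=1+2=3, deg[5]=1+0=1, deg[6]=1+1=2, deg[7]=1+1=2, deg[8]=1+1=2, deg[9]=1+0=1

Answer: 1 2 2 3 1 2 2 2 1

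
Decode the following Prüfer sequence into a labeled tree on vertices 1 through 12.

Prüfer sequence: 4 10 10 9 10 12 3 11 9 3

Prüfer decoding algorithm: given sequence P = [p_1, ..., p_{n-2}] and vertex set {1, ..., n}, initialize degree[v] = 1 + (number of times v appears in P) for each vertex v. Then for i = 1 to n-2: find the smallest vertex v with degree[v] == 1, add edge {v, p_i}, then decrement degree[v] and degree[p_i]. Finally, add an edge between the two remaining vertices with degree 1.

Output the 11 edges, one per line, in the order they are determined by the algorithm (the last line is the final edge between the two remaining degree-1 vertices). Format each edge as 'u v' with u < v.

Initial degrees: {1:1, 2:1, 3:3, 4:2, 5:1, 6:1, 7:1, 8:1, 9:3, 10:4, 11:2, 12:2}
Step 1: smallest deg-1 vertex = 1, p_1 = 4. Add edge {1,4}. Now deg[1]=0, deg[4]=1.
Step 2: smallest deg-1 vertex = 2, p_2 = 10. Add edge {2,10}. Now deg[2]=0, deg[10]=3.
Step 3: smallest deg-1 vertex = 4, p_3 = 10. Add edge {4,10}. Now deg[4]=0, deg[10]=2.
Step 4: smallest deg-1 vertex = 5, p_4 = 9. Add edge {5,9}. Now deg[5]=0, deg[9]=2.
Step 5: smallest deg-1 vertex = 6, p_5 = 10. Add edge {6,10}. Now deg[6]=0, deg[10]=1.
Step 6: smallest deg-1 vertex = 7, p_6 = 12. Add edge {7,12}. Now deg[7]=0, deg[12]=1.
Step 7: smallest deg-1 vertex = 8, p_7 = 3. Add edge {3,8}. Now deg[8]=0, deg[3]=2.
Step 8: smallest deg-1 vertex = 10, p_8 = 11. Add edge {10,11}. Now deg[10]=0, deg[11]=1.
Step 9: smallest deg-1 vertex = 11, p_9 = 9. Add edge {9,11}. Now deg[11]=0, deg[9]=1.
Step 10: smallest deg-1 vertex = 9, p_10 = 3. Add edge {3,9}. Now deg[9]=0, deg[3]=1.
Final: two remaining deg-1 vertices are 3, 12. Add edge {3,12}.

Answer: 1 4
2 10
4 10
5 9
6 10
7 12
3 8
10 11
9 11
3 9
3 12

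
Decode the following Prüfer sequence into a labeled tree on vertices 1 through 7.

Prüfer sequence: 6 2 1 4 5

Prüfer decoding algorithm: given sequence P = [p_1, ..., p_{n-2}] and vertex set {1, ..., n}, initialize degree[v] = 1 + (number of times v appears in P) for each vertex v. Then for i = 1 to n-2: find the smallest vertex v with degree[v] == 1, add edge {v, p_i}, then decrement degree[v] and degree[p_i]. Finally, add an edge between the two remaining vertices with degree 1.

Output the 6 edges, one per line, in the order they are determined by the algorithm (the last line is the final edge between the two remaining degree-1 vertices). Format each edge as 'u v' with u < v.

Initial degrees: {1:2, 2:2, 3:1, 4:2, 5:2, 6:2, 7:1}
Step 1: smallest deg-1 vertex = 3, p_1 = 6. Add edge {3,6}. Now deg[3]=0, deg[6]=1.
Step 2: smallest deg-1 vertex = 6, p_2 = 2. Add edge {2,6}. Now deg[6]=0, deg[2]=1.
Step 3: smallest deg-1 vertex = 2, p_3 = 1. Add edge {1,2}. Now deg[2]=0, deg[1]=1.
Step 4: smallest deg-1 vertex = 1, p_4 = 4. Add edge {1,4}. Now deg[1]=0, deg[4]=1.
Step 5: smallest deg-1 vertex = 4, p_5 = 5. Add edge {4,5}. Now deg[4]=0, deg[5]=1.
Final: two remaining deg-1 vertices are 5, 7. Add edge {5,7}.

Answer: 3 6
2 6
1 2
1 4
4 5
5 7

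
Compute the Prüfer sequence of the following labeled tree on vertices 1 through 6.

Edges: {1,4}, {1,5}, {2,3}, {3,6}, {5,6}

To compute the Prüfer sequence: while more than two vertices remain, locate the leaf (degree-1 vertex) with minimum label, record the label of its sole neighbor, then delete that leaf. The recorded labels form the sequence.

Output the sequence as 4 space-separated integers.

Step 1: leaves = {2,4}. Remove smallest leaf 2, emit neighbor 3.
Step 2: leaves = {3,4}. Remove smallest leaf 3, emit neighbor 6.
Step 3: leaves = {4,6}. Remove smallest leaf 4, emit neighbor 1.
Step 4: leaves = {1,6}. Remove smallest leaf 1, emit neighbor 5.
Done: 2 vertices remain (5, 6). Sequence = [3 6 1 5]

Answer: 3 6 1 5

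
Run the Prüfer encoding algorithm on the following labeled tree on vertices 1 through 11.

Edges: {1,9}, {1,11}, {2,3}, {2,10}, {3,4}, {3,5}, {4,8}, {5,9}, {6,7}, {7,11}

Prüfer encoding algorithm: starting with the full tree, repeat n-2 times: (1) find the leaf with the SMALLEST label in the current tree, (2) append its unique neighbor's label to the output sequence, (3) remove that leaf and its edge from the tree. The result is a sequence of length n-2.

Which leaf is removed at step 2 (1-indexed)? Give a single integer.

Answer: 7

Derivation:
Step 1: current leaves = {6,8,10}. Remove leaf 6 (neighbor: 7).
Step 2: current leaves = {7,8,10}. Remove leaf 7 (neighbor: 11).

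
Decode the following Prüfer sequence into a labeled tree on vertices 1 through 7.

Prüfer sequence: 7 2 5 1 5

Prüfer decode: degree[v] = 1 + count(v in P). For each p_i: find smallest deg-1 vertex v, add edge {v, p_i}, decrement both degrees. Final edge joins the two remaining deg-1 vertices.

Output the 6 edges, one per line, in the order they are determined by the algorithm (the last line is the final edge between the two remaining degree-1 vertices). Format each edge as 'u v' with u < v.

Answer: 3 7
2 4
2 5
1 6
1 5
5 7

Derivation:
Initial degrees: {1:2, 2:2, 3:1, 4:1, 5:3, 6:1, 7:2}
Step 1: smallest deg-1 vertex = 3, p_1 = 7. Add edge {3,7}. Now deg[3]=0, deg[7]=1.
Step 2: smallest deg-1 vertex = 4, p_2 = 2. Add edge {2,4}. Now deg[4]=0, deg[2]=1.
Step 3: smallest deg-1 vertex = 2, p_3 = 5. Add edge {2,5}. Now deg[2]=0, deg[5]=2.
Step 4: smallest deg-1 vertex = 6, p_4 = 1. Add edge {1,6}. Now deg[6]=0, deg[1]=1.
Step 5: smallest deg-1 vertex = 1, p_5 = 5. Add edge {1,5}. Now deg[1]=0, deg[5]=1.
Final: two remaining deg-1 vertices are 5, 7. Add edge {5,7}.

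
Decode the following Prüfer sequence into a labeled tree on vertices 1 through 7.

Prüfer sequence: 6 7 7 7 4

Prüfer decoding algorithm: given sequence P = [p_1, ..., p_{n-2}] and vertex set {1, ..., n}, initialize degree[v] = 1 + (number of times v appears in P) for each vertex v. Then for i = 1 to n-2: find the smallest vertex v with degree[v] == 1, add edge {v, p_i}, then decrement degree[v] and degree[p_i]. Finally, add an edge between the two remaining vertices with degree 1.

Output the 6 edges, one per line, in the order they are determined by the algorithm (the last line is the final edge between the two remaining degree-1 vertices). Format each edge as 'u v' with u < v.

Initial degrees: {1:1, 2:1, 3:1, 4:2, 5:1, 6:2, 7:4}
Step 1: smallest deg-1 vertex = 1, p_1 = 6. Add edge {1,6}. Now deg[1]=0, deg[6]=1.
Step 2: smallest deg-1 vertex = 2, p_2 = 7. Add edge {2,7}. Now deg[2]=0, deg[7]=3.
Step 3: smallest deg-1 vertex = 3, p_3 = 7. Add edge {3,7}. Now deg[3]=0, deg[7]=2.
Step 4: smallest deg-1 vertex = 5, p_4 = 7. Add edge {5,7}. Now deg[5]=0, deg[7]=1.
Step 5: smallest deg-1 vertex = 6, p_5 = 4. Add edge {4,6}. Now deg[6]=0, deg[4]=1.
Final: two remaining deg-1 vertices are 4, 7. Add edge {4,7}.

Answer: 1 6
2 7
3 7
5 7
4 6
4 7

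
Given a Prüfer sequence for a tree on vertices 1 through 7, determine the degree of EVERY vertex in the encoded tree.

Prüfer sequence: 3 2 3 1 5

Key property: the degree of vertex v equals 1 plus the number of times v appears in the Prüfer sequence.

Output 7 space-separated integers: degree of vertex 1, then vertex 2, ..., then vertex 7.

p_1 = 3: count[3] becomes 1
p_2 = 2: count[2] becomes 1
p_3 = 3: count[3] becomes 2
p_4 = 1: count[1] becomes 1
p_5 = 5: count[5] becomes 1
Degrees (1 + count): deg[1]=1+1=2, deg[2]=1+1=2, deg[3]=1+2=3, deg[4]=1+0=1, deg[5]=1+1=2, deg[6]=1+0=1, deg[7]=1+0=1

Answer: 2 2 3 1 2 1 1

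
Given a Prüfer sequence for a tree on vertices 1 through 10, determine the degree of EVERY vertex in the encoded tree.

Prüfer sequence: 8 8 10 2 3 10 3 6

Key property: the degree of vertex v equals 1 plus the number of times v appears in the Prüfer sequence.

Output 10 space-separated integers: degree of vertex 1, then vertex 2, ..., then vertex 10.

Answer: 1 2 3 1 1 2 1 3 1 3

Derivation:
p_1 = 8: count[8] becomes 1
p_2 = 8: count[8] becomes 2
p_3 = 10: count[10] becomes 1
p_4 = 2: count[2] becomes 1
p_5 = 3: count[3] becomes 1
p_6 = 10: count[10] becomes 2
p_7 = 3: count[3] becomes 2
p_8 = 6: count[6] becomes 1
Degrees (1 + count): deg[1]=1+0=1, deg[2]=1+1=2, deg[3]=1+2=3, deg[4]=1+0=1, deg[5]=1+0=1, deg[6]=1+1=2, deg[7]=1+0=1, deg[8]=1+2=3, deg[9]=1+0=1, deg[10]=1+2=3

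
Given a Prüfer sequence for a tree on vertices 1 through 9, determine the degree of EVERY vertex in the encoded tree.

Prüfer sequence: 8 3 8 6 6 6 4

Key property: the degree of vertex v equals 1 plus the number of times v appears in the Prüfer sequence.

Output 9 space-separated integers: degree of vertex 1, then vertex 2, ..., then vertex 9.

Answer: 1 1 2 2 1 4 1 3 1

Derivation:
p_1 = 8: count[8] becomes 1
p_2 = 3: count[3] becomes 1
p_3 = 8: count[8] becomes 2
p_4 = 6: count[6] becomes 1
p_5 = 6: count[6] becomes 2
p_6 = 6: count[6] becomes 3
p_7 = 4: count[4] becomes 1
Degrees (1 + count): deg[1]=1+0=1, deg[2]=1+0=1, deg[3]=1+1=2, deg[4]=1+1=2, deg[5]=1+0=1, deg[6]=1+3=4, deg[7]=1+0=1, deg[8]=1+2=3, deg[9]=1+0=1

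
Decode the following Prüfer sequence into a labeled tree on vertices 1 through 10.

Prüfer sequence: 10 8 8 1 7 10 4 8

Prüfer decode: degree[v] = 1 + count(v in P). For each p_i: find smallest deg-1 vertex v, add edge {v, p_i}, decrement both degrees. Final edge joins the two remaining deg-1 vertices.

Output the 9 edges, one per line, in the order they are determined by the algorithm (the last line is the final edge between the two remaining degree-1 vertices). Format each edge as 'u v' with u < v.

Answer: 2 10
3 8
5 8
1 6
1 7
7 10
4 9
4 8
8 10

Derivation:
Initial degrees: {1:2, 2:1, 3:1, 4:2, 5:1, 6:1, 7:2, 8:4, 9:1, 10:3}
Step 1: smallest deg-1 vertex = 2, p_1 = 10. Add edge {2,10}. Now deg[2]=0, deg[10]=2.
Step 2: smallest deg-1 vertex = 3, p_2 = 8. Add edge {3,8}. Now deg[3]=0, deg[8]=3.
Step 3: smallest deg-1 vertex = 5, p_3 = 8. Add edge {5,8}. Now deg[5]=0, deg[8]=2.
Step 4: smallest deg-1 vertex = 6, p_4 = 1. Add edge {1,6}. Now deg[6]=0, deg[1]=1.
Step 5: smallest deg-1 vertex = 1, p_5 = 7. Add edge {1,7}. Now deg[1]=0, deg[7]=1.
Step 6: smallest deg-1 vertex = 7, p_6 = 10. Add edge {7,10}. Now deg[7]=0, deg[10]=1.
Step 7: smallest deg-1 vertex = 9, p_7 = 4. Add edge {4,9}. Now deg[9]=0, deg[4]=1.
Step 8: smallest deg-1 vertex = 4, p_8 = 8. Add edge {4,8}. Now deg[4]=0, deg[8]=1.
Final: two remaining deg-1 vertices are 8, 10. Add edge {8,10}.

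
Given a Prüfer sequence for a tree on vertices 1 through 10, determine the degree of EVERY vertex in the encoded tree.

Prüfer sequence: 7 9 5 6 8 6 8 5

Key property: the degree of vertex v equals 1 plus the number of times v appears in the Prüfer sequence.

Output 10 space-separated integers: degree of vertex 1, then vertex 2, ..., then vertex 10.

p_1 = 7: count[7] becomes 1
p_2 = 9: count[9] becomes 1
p_3 = 5: count[5] becomes 1
p_4 = 6: count[6] becomes 1
p_5 = 8: count[8] becomes 1
p_6 = 6: count[6] becomes 2
p_7 = 8: count[8] becomes 2
p_8 = 5: count[5] becomes 2
Degrees (1 + count): deg[1]=1+0=1, deg[2]=1+0=1, deg[3]=1+0=1, deg[4]=1+0=1, deg[5]=1+2=3, deg[6]=1+2=3, deg[7]=1+1=2, deg[8]=1+2=3, deg[9]=1+1=2, deg[10]=1+0=1

Answer: 1 1 1 1 3 3 2 3 2 1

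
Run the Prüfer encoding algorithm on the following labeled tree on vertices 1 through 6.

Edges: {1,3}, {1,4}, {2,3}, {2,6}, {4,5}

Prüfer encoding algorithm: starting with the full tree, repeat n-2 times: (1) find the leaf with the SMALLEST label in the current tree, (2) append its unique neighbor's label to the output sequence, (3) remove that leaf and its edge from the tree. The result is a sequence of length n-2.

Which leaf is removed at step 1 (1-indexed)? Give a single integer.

Step 1: current leaves = {5,6}. Remove leaf 5 (neighbor: 4).

Answer: 5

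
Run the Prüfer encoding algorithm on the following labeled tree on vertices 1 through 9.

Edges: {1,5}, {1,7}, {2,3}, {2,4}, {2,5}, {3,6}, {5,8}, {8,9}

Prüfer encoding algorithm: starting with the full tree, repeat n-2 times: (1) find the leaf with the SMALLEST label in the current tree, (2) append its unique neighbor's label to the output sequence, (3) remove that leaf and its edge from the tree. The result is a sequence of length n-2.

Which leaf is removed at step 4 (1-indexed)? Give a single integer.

Step 1: current leaves = {4,6,7,9}. Remove leaf 4 (neighbor: 2).
Step 2: current leaves = {6,7,9}. Remove leaf 6 (neighbor: 3).
Step 3: current leaves = {3,7,9}. Remove leaf 3 (neighbor: 2).
Step 4: current leaves = {2,7,9}. Remove leaf 2 (neighbor: 5).

Answer: 2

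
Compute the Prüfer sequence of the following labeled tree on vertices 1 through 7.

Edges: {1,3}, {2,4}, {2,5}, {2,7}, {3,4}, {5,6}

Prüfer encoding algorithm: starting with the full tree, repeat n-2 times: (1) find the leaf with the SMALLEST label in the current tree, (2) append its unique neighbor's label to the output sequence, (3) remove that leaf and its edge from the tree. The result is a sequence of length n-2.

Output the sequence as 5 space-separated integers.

Answer: 3 4 2 5 2

Derivation:
Step 1: leaves = {1,6,7}. Remove smallest leaf 1, emit neighbor 3.
Step 2: leaves = {3,6,7}. Remove smallest leaf 3, emit neighbor 4.
Step 3: leaves = {4,6,7}. Remove smallest leaf 4, emit neighbor 2.
Step 4: leaves = {6,7}. Remove smallest leaf 6, emit neighbor 5.
Step 5: leaves = {5,7}. Remove smallest leaf 5, emit neighbor 2.
Done: 2 vertices remain (2, 7). Sequence = [3 4 2 5 2]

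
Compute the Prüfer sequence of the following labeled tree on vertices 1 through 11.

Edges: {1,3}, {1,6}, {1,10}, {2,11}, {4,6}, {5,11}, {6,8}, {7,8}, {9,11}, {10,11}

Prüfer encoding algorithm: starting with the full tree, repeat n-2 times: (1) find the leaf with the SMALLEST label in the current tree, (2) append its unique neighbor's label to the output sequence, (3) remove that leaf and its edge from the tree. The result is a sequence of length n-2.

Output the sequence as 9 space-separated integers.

Answer: 11 1 6 11 8 6 1 10 11

Derivation:
Step 1: leaves = {2,3,4,5,7,9}. Remove smallest leaf 2, emit neighbor 11.
Step 2: leaves = {3,4,5,7,9}. Remove smallest leaf 3, emit neighbor 1.
Step 3: leaves = {4,5,7,9}. Remove smallest leaf 4, emit neighbor 6.
Step 4: leaves = {5,7,9}. Remove smallest leaf 5, emit neighbor 11.
Step 5: leaves = {7,9}. Remove smallest leaf 7, emit neighbor 8.
Step 6: leaves = {8,9}. Remove smallest leaf 8, emit neighbor 6.
Step 7: leaves = {6,9}. Remove smallest leaf 6, emit neighbor 1.
Step 8: leaves = {1,9}. Remove smallest leaf 1, emit neighbor 10.
Step 9: leaves = {9,10}. Remove smallest leaf 9, emit neighbor 11.
Done: 2 vertices remain (10, 11). Sequence = [11 1 6 11 8 6 1 10 11]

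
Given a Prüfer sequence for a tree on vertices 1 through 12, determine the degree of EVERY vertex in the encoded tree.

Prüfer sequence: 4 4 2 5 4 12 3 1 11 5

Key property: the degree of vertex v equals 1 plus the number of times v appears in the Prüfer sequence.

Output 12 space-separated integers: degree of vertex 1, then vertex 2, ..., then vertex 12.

p_1 = 4: count[4] becomes 1
p_2 = 4: count[4] becomes 2
p_3 = 2: count[2] becomes 1
p_4 = 5: count[5] becomes 1
p_5 = 4: count[4] becomes 3
p_6 = 12: count[12] becomes 1
p_7 = 3: count[3] becomes 1
p_8 = 1: count[1] becomes 1
p_9 = 11: count[11] becomes 1
p_10 = 5: count[5] becomes 2
Degrees (1 + count): deg[1]=1+1=2, deg[2]=1+1=2, deg[3]=1+1=2, deg[4]=1+3=4, deg[5]=1+2=3, deg[6]=1+0=1, deg[7]=1+0=1, deg[8]=1+0=1, deg[9]=1+0=1, deg[10]=1+0=1, deg[11]=1+1=2, deg[12]=1+1=2

Answer: 2 2 2 4 3 1 1 1 1 1 2 2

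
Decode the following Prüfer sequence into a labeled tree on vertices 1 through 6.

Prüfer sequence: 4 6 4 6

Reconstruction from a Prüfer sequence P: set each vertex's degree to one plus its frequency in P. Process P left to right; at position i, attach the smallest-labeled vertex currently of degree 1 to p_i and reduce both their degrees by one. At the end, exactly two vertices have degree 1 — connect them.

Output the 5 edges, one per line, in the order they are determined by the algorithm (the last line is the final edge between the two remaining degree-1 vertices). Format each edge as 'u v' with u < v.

Answer: 1 4
2 6
3 4
4 6
5 6

Derivation:
Initial degrees: {1:1, 2:1, 3:1, 4:3, 5:1, 6:3}
Step 1: smallest deg-1 vertex = 1, p_1 = 4. Add edge {1,4}. Now deg[1]=0, deg[4]=2.
Step 2: smallest deg-1 vertex = 2, p_2 = 6. Add edge {2,6}. Now deg[2]=0, deg[6]=2.
Step 3: smallest deg-1 vertex = 3, p_3 = 4. Add edge {3,4}. Now deg[3]=0, deg[4]=1.
Step 4: smallest deg-1 vertex = 4, p_4 = 6. Add edge {4,6}. Now deg[4]=0, deg[6]=1.
Final: two remaining deg-1 vertices are 5, 6. Add edge {5,6}.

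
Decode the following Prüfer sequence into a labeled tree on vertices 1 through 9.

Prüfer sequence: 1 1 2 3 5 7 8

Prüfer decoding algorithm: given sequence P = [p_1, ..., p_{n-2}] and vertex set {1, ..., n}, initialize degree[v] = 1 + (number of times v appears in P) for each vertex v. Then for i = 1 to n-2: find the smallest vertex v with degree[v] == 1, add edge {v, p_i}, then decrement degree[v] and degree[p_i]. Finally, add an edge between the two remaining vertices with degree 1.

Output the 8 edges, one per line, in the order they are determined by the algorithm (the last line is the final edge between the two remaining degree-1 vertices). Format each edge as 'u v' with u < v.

Answer: 1 4
1 6
1 2
2 3
3 5
5 7
7 8
8 9

Derivation:
Initial degrees: {1:3, 2:2, 3:2, 4:1, 5:2, 6:1, 7:2, 8:2, 9:1}
Step 1: smallest deg-1 vertex = 4, p_1 = 1. Add edge {1,4}. Now deg[4]=0, deg[1]=2.
Step 2: smallest deg-1 vertex = 6, p_2 = 1. Add edge {1,6}. Now deg[6]=0, deg[1]=1.
Step 3: smallest deg-1 vertex = 1, p_3 = 2. Add edge {1,2}. Now deg[1]=0, deg[2]=1.
Step 4: smallest deg-1 vertex = 2, p_4 = 3. Add edge {2,3}. Now deg[2]=0, deg[3]=1.
Step 5: smallest deg-1 vertex = 3, p_5 = 5. Add edge {3,5}. Now deg[3]=0, deg[5]=1.
Step 6: smallest deg-1 vertex = 5, p_6 = 7. Add edge {5,7}. Now deg[5]=0, deg[7]=1.
Step 7: smallest deg-1 vertex = 7, p_7 = 8. Add edge {7,8}. Now deg[7]=0, deg[8]=1.
Final: two remaining deg-1 vertices are 8, 9. Add edge {8,9}.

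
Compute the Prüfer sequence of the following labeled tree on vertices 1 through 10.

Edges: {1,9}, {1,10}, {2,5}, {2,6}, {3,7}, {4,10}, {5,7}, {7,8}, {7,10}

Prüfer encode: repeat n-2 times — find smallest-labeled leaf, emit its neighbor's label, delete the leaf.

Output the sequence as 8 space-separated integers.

Answer: 7 10 2 5 7 7 10 1

Derivation:
Step 1: leaves = {3,4,6,8,9}. Remove smallest leaf 3, emit neighbor 7.
Step 2: leaves = {4,6,8,9}. Remove smallest leaf 4, emit neighbor 10.
Step 3: leaves = {6,8,9}. Remove smallest leaf 6, emit neighbor 2.
Step 4: leaves = {2,8,9}. Remove smallest leaf 2, emit neighbor 5.
Step 5: leaves = {5,8,9}. Remove smallest leaf 5, emit neighbor 7.
Step 6: leaves = {8,9}. Remove smallest leaf 8, emit neighbor 7.
Step 7: leaves = {7,9}. Remove smallest leaf 7, emit neighbor 10.
Step 8: leaves = {9,10}. Remove smallest leaf 9, emit neighbor 1.
Done: 2 vertices remain (1, 10). Sequence = [7 10 2 5 7 7 10 1]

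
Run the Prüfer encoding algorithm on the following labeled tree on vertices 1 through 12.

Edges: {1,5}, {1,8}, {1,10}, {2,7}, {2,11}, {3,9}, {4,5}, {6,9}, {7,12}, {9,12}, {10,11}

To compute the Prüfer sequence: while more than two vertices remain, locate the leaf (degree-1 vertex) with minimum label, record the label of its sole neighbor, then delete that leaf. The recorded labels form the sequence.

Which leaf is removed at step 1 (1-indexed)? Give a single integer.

Answer: 3

Derivation:
Step 1: current leaves = {3,4,6,8}. Remove leaf 3 (neighbor: 9).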